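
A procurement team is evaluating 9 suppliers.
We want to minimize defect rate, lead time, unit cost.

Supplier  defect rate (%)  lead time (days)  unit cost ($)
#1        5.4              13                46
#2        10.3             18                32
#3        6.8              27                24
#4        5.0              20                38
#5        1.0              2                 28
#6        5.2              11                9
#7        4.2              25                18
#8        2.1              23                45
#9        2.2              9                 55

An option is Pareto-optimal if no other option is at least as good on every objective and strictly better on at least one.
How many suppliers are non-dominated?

#1: dominated by #5 (defect rate 1.0≤5.4, lead time 2≤13, unit cost 28≤46).
#2: dominated by #5 (defect rate 1.0≤10.3, lead time 2≤18, unit cost 28≤32).
#3: dominated by #6 (defect rate 5.2≤6.8, lead time 11≤27, unit cost 9≤24).
#4: dominated by #5 (defect rate 1.0≤5.0, lead time 2≤20, unit cost 28≤38).
#5: not dominated (best defect rate).
#6: not dominated (best unit cost).
#7: not dominated.
#8: dominated by #5 (defect rate 1.0≤2.1, lead time 2≤23, unit cost 28≤45).
#9: dominated by #5 (defect rate 1.0≤2.2, lead time 2≤9, unit cost 28≤55).
Pareto-optimal: #5, #6, #7 → 3.

3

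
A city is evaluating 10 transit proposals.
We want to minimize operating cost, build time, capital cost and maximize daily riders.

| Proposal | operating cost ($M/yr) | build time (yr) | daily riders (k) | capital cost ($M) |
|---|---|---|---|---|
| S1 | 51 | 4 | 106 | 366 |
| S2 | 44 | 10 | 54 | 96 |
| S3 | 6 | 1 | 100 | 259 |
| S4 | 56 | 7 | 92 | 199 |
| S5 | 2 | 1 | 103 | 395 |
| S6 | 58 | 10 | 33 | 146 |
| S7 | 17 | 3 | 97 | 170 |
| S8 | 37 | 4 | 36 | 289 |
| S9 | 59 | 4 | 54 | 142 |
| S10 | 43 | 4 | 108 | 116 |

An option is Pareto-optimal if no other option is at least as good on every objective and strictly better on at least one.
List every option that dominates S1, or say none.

S10

S10: operating cost 43≤51, build time 4≤4, daily riders 108≥106, capital cost 116≤366 — dominates S1.
Others (S2, S3, S4, S5, S6, S7, S8, S9) are each worse than S1 on at least one objective.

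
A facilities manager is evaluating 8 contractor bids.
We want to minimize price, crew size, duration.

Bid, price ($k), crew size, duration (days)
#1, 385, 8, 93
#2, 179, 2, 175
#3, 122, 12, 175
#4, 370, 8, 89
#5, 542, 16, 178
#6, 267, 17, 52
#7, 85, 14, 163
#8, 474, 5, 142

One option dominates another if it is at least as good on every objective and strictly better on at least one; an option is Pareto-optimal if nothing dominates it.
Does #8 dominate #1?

No

#8 vs #1: #8 is worse on price (474 vs 385), so it does not dominate #1.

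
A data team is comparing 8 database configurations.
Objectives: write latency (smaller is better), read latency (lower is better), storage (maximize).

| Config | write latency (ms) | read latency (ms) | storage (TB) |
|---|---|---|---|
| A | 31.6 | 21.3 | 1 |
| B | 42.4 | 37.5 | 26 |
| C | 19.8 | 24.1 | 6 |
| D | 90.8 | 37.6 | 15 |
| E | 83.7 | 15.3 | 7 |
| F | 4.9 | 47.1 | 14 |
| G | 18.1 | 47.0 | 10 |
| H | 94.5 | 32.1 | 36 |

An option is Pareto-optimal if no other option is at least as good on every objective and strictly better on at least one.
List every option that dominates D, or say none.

B

B: write latency 42.4≤90.8, read latency 37.5≤37.6, storage 26≥15 — dominates D.
Others (A, C, E, F, G, H) are each worse than D on at least one objective.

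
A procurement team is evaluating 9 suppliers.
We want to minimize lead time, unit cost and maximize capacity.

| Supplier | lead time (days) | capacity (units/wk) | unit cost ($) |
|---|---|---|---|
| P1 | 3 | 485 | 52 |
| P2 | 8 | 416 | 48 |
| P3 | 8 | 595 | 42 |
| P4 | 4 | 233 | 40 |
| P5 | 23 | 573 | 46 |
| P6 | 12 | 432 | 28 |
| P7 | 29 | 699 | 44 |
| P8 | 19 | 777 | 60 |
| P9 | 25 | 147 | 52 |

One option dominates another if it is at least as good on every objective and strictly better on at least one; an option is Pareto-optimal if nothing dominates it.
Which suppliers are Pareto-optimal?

P1, P3, P4, P6, P7, P8

P1: not dominated (best lead time).
P2: dominated by P3 (lead time 8≤8, capacity 595≥416, unit cost 42≤48).
P3: not dominated.
P4: not dominated.
P5: dominated by P3 (lead time 8≤23, capacity 595≥573, unit cost 42≤46).
P6: not dominated (best unit cost).
P7: not dominated.
P8: not dominated (best capacity).
P9: dominated by P1 (lead time 3≤25, capacity 485≥147, unit cost 52≤52).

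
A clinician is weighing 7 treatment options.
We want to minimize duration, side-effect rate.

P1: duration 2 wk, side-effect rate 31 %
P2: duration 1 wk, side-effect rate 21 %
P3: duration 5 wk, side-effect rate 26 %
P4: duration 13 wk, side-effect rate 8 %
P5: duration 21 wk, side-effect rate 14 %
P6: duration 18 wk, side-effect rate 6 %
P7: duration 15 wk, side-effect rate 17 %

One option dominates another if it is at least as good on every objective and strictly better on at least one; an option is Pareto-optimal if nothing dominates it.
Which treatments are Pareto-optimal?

P1: dominated by P2 (duration 1≤2, side-effect rate 21≤31).
P2: not dominated (best duration).
P3: dominated by P2 (duration 1≤5, side-effect rate 21≤26).
P4: not dominated.
P5: dominated by P4 (duration 13≤21, side-effect rate 8≤14).
P6: not dominated (best side-effect rate).
P7: dominated by P4 (duration 13≤15, side-effect rate 8≤17).

P2, P4, P6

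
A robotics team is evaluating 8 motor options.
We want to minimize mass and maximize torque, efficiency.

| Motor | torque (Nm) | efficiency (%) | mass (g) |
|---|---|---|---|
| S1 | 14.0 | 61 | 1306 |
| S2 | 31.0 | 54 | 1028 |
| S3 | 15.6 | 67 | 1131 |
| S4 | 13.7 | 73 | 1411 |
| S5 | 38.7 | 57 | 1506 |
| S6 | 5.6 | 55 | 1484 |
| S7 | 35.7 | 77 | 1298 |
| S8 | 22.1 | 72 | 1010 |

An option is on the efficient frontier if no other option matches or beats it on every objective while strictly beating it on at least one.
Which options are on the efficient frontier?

S1: dominated by S3 (torque 15.6≥14.0, efficiency 67≥61, mass 1131≤1306).
S2: not dominated.
S3: dominated by S8 (torque 22.1≥15.6, efficiency 72≥67, mass 1010≤1131).
S4: dominated by S7 (torque 35.7≥13.7, efficiency 77≥73, mass 1298≤1411).
S5: not dominated (best torque).
S6: dominated by S1 (torque 14.0≥5.6, efficiency 61≥55, mass 1306≤1484).
S7: not dominated (best efficiency).
S8: not dominated (best mass).

S2, S5, S7, S8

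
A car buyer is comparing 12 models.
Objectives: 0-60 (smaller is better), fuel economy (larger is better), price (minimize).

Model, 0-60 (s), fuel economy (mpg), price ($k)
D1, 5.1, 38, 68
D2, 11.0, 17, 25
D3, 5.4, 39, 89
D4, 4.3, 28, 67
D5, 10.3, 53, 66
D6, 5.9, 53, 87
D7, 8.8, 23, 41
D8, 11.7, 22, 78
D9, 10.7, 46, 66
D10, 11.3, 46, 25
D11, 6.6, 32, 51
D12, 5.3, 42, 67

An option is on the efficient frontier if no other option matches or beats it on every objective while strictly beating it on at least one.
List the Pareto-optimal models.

D1: not dominated.
D2: not dominated.
D3: dominated by D12 (0-60 5.3≤5.4, fuel economy 42≥39, price 67≤89).
D4: not dominated (best 0-60).
D5: not dominated.
D6: not dominated.
D7: not dominated.
D8: dominated by D1 (0-60 5.1≤11.7, fuel economy 38≥22, price 68≤78).
D9: dominated by D5 (0-60 10.3≤10.7, fuel economy 53≥46, price 66≤66).
D10: not dominated.
D11: not dominated.
D12: not dominated.

D1, D2, D4, D5, D6, D7, D10, D11, D12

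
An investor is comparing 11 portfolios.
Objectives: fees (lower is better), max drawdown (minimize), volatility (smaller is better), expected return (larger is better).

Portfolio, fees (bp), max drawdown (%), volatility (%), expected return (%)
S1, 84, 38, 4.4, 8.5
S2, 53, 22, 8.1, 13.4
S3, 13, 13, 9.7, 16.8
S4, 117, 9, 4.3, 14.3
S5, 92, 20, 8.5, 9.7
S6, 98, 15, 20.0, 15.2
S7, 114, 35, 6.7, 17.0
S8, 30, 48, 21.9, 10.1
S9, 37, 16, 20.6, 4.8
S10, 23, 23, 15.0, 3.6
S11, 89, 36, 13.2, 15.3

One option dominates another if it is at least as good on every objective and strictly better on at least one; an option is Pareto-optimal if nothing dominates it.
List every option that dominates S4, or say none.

S1: worse on max drawdown (38 vs 9).
S2: worse on max drawdown (22 vs 9).
S3: worse on max drawdown (13 vs 9).
S5: worse on max drawdown (20 vs 9).
S6: worse on max drawdown (15 vs 9).
S7: worse on max drawdown (35 vs 9).
S8: worse on max drawdown (48 vs 9).
S9: worse on max drawdown (16 vs 9).
S10: worse on max drawdown (23 vs 9).
S11: worse on max drawdown (36 vs 9).
No option dominates S4.

none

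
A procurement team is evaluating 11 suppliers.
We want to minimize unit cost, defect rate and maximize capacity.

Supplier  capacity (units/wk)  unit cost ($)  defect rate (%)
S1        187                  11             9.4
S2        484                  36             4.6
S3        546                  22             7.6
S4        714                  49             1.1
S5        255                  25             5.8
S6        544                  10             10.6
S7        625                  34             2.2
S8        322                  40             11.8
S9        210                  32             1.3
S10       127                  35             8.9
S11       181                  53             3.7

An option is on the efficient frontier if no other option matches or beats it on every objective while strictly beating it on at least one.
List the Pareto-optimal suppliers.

S1: not dominated.
S2: dominated by S7 (capacity 625≥484, unit cost 34≤36, defect rate 2.2≤4.6).
S3: not dominated.
S4: not dominated (best capacity).
S5: not dominated.
S6: not dominated (best unit cost).
S7: not dominated.
S8: dominated by S2 (capacity 484≥322, unit cost 36≤40, defect rate 4.6≤11.8).
S9: not dominated.
S10: dominated by S3 (capacity 546≥127, unit cost 22≤35, defect rate 7.6≤8.9).
S11: dominated by S4 (capacity 714≥181, unit cost 49≤53, defect rate 1.1≤3.7).

S1, S3, S4, S5, S6, S7, S9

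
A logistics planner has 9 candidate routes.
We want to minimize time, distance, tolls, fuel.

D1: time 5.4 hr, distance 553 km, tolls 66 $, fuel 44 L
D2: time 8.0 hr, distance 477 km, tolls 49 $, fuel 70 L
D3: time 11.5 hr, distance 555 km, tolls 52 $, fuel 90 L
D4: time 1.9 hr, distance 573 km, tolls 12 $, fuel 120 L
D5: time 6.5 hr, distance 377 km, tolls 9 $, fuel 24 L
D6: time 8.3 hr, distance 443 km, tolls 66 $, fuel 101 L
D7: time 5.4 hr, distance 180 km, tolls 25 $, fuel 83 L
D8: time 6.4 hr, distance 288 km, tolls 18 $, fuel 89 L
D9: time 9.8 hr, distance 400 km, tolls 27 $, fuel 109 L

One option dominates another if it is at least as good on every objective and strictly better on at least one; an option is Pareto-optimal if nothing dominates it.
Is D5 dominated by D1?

D1 vs D5: D1 is worse on distance (553 vs 377), so it does not dominate D5.

No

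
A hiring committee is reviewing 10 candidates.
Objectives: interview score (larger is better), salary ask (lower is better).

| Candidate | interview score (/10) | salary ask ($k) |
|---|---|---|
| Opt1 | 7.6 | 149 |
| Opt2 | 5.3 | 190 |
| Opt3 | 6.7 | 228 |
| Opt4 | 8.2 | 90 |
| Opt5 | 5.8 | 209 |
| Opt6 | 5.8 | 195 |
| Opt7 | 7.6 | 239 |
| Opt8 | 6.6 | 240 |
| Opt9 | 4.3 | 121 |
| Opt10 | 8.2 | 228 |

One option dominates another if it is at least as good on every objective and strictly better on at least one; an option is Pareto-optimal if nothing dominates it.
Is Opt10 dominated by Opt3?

Opt3 vs Opt10: Opt3 is worse on interview score (6.7 vs 8.2), so it does not dominate Opt10.

No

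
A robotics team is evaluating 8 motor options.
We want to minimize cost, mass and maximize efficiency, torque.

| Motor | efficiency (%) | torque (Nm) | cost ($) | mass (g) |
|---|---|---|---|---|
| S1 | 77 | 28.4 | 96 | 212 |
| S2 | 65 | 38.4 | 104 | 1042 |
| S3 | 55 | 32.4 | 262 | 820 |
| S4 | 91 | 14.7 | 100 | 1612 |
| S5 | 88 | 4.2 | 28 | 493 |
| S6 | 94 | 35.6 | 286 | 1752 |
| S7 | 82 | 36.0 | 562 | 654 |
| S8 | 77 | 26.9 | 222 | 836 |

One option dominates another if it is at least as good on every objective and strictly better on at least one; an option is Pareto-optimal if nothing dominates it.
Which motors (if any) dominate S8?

S1

S1: efficiency 77≥77, torque 28.4≥26.9, cost 96≤222, mass 212≤836 — dominates S8.
Others (S2, S3, S4, S5, S6, S7) are each worse than S8 on at least one objective.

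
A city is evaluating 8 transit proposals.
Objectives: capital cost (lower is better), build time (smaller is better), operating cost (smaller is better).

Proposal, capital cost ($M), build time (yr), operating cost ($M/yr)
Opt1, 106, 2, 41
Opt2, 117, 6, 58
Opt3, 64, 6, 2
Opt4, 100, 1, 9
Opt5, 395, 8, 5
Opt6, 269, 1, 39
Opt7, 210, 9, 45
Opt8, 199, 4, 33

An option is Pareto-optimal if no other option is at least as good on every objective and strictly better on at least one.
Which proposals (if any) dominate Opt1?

Opt4

Opt4: capital cost 100≤106, build time 1≤2, operating cost 9≤41 — dominates Opt1.
Others (Opt2, Opt3, Opt5, Opt6, Opt7, Opt8) are each worse than Opt1 on at least one objective.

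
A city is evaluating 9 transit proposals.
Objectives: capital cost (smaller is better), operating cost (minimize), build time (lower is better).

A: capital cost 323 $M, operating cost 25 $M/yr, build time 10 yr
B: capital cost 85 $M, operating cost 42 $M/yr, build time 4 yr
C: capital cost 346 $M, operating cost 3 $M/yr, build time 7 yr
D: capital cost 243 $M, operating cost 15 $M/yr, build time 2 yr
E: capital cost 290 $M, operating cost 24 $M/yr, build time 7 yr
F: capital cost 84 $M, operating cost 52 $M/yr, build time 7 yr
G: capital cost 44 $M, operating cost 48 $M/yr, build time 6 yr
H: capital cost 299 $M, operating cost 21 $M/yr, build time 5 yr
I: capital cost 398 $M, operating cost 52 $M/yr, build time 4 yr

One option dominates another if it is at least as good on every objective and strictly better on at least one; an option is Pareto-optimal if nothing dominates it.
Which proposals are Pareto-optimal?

A: dominated by D (capital cost 243≤323, operating cost 15≤25, build time 2≤10).
B: not dominated.
C: not dominated (best operating cost).
D: not dominated (best build time).
E: dominated by D (capital cost 243≤290, operating cost 15≤24, build time 2≤7).
F: dominated by G (capital cost 44≤84, operating cost 48≤52, build time 6≤7).
G: not dominated (best capital cost).
H: dominated by D (capital cost 243≤299, operating cost 15≤21, build time 2≤5).
I: dominated by B (capital cost 85≤398, operating cost 42≤52, build time 4≤4).

B, C, D, G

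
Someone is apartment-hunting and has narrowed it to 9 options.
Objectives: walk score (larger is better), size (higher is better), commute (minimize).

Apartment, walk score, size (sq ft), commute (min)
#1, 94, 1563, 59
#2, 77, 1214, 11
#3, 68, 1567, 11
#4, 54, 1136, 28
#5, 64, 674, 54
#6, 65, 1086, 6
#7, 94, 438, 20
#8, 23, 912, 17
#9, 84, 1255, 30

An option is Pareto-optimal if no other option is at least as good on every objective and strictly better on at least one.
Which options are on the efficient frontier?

#1, #2, #3, #6, #7, #9

#1: not dominated.
#2: not dominated.
#3: not dominated (best size).
#4: dominated by #2 (walk score 77≥54, size 1214≥1136, commute 11≤28).
#5: dominated by #2 (walk score 77≥64, size 1214≥674, commute 11≤54).
#6: not dominated (best commute).
#7: not dominated.
#8: dominated by #2 (walk score 77≥23, size 1214≥912, commute 11≤17).
#9: not dominated.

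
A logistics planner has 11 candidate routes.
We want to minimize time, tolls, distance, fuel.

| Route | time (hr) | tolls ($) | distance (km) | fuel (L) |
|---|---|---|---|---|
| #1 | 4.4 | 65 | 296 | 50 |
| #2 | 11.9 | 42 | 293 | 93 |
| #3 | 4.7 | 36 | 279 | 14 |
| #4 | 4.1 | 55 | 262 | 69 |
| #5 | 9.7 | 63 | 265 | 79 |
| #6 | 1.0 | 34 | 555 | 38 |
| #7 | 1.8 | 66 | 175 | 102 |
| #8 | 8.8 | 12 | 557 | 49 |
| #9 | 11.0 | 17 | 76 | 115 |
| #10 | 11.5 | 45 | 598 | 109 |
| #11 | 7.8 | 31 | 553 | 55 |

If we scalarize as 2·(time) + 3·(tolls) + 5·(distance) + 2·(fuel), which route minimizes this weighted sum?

#9

#1: 2·4.4 + 3·65 + 5·296 + 2·50 = 1783.8
#2: 2·11.9 + 3·42 + 5·293 + 2·93 = 1800.8
#3: 2·4.7 + 3·36 + 5·279 + 2·14 = 1540.4
#4: 2·4.1 + 3·55 + 5·262 + 2·69 = 1621.2
#5: 2·9.7 + 3·63 + 5·265 + 2·79 = 1691.4
#6: 2·1.0 + 3·34 + 5·555 + 2·38 = 2955.0
#7: 2·1.8 + 3·66 + 5·175 + 2·102 = 1280.6
#8: 2·8.8 + 3·12 + 5·557 + 2·49 = 2936.6
#9: 2·11.0 + 3·17 + 5·76 + 2·115 = 683.0
#10: 2·11.5 + 3·45 + 5·598 + 2·109 = 3366.0
#11: 2·7.8 + 3·31 + 5·553 + 2·55 = 2983.6
Lowest: #9 at 683.0.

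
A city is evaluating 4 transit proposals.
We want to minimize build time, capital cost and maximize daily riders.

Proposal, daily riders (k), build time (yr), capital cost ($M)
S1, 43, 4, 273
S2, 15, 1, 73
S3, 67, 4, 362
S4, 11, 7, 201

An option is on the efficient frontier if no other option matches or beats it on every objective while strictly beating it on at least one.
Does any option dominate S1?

No

S2: worse on daily riders (15 vs 43).
S3: worse on capital cost (362 vs 273).
S4: worse on daily riders (11 vs 43).
No option is at least as good as S1 on every objective and strictly better on one.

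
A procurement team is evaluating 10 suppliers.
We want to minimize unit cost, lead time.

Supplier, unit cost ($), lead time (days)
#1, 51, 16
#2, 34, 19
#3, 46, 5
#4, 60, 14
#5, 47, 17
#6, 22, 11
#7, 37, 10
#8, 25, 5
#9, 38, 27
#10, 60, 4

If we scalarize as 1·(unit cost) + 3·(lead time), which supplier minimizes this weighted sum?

#8

#1: 1·51 + 3·16 = 99
#2: 1·34 + 3·19 = 91
#3: 1·46 + 3·5 = 61
#4: 1·60 + 3·14 = 102
#5: 1·47 + 3·17 = 98
#6: 1·22 + 3·11 = 55
#7: 1·37 + 3·10 = 67
#8: 1·25 + 3·5 = 40
#9: 1·38 + 3·27 = 119
#10: 1·60 + 3·4 = 72
Lowest: #8 at 40.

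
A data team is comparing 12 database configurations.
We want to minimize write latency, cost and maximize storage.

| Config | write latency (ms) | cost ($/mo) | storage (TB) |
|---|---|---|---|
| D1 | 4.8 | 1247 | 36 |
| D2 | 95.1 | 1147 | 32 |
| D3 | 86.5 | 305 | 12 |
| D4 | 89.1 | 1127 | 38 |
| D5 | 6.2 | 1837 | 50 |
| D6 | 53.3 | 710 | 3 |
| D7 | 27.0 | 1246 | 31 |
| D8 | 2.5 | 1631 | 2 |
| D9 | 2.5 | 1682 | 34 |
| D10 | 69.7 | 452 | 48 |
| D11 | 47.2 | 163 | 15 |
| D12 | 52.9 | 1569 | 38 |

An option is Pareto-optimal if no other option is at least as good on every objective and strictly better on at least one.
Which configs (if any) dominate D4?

D10

D10: write latency 69.7≤89.1, cost 452≤1127, storage 48≥38 — dominates D4.
Others (D1, D2, D3, D5, D6, D7, D8, D9, D11, D12) are each worse than D4 on at least one objective.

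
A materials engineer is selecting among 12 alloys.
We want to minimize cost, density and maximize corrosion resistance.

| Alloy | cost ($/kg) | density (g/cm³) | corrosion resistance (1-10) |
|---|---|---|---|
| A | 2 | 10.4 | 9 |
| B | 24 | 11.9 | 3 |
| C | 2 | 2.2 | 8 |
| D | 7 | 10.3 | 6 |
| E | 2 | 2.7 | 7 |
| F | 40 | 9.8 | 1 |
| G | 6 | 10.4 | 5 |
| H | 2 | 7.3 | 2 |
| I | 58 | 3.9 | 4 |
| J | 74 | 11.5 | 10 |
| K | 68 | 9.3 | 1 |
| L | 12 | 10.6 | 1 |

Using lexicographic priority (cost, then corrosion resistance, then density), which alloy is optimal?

A

First minimize cost: best is 2, kept {A, C, E, H}.
Then maximize corrosion resistance: best is 9, kept {A}.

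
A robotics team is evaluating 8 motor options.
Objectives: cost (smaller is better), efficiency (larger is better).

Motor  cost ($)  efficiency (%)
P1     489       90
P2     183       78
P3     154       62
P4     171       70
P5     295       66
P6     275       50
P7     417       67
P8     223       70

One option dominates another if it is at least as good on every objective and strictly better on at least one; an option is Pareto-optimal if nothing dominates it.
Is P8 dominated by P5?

No

P5 vs P8: P5 is worse on cost (295 vs 223), so it does not dominate P8.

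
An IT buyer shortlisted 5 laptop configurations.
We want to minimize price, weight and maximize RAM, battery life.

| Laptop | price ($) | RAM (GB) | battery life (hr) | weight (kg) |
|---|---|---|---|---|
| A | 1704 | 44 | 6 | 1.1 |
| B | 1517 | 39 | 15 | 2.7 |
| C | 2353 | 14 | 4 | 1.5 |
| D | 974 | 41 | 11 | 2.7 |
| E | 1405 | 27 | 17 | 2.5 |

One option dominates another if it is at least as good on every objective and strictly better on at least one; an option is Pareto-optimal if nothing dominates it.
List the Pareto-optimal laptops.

A, B, D, E

A: not dominated (best RAM).
B: not dominated.
C: dominated by A (price 1704≤2353, RAM 44≥14, battery life 6≥4, weight 1.1≤1.5).
D: not dominated (best price).
E: not dominated (best battery life).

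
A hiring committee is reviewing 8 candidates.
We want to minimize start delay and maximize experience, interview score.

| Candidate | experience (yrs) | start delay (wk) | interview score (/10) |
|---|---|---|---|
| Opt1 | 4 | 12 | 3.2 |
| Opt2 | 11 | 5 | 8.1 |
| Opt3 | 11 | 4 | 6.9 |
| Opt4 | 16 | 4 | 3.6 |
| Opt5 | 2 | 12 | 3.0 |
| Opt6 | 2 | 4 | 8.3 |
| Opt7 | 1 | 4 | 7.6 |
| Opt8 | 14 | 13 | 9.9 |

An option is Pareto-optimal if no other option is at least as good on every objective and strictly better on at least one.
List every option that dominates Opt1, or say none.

Opt2: experience 11≥4, start delay 5≤12, interview score 8.1≥3.2 — dominates Opt1.
Opt3: experience 11≥4, start delay 4≤12, interview score 6.9≥3.2 — dominates Opt1.
Opt4: experience 16≥4, start delay 4≤12, interview score 3.6≥3.2 — dominates Opt1.
Others (Opt5, Opt6, Opt7, Opt8) are each worse than Opt1 on at least one objective.

Opt2, Opt3, Opt4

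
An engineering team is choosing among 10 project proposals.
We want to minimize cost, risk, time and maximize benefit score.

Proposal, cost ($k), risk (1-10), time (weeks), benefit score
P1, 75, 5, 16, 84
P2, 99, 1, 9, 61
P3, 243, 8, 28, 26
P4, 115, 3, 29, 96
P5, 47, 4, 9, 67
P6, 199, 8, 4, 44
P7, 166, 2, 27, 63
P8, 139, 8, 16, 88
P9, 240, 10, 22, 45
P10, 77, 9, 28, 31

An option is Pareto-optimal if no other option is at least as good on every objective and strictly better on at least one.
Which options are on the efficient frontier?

P1, P2, P4, P5, P6, P7, P8

P1: not dominated.
P2: not dominated (best risk).
P3: dominated by P1 (cost 75≤243, risk 5≤8, time 16≤28, benefit score 84≥26).
P4: not dominated (best benefit score).
P5: not dominated (best cost).
P6: not dominated (best time).
P7: not dominated.
P8: not dominated.
P9: dominated by P1 (cost 75≤240, risk 5≤10, time 16≤22, benefit score 84≥45).
P10: dominated by P1 (cost 75≤77, risk 5≤9, time 16≤28, benefit score 84≥31).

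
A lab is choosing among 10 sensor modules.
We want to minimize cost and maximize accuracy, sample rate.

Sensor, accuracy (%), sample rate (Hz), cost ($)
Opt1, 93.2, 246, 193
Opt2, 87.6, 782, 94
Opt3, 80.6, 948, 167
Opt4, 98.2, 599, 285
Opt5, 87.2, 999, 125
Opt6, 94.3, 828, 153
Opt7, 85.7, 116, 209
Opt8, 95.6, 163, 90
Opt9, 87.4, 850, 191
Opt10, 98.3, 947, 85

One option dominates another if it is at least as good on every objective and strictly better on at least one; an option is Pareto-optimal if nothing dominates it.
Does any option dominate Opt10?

Opt1: worse on accuracy (93.2 vs 98.3).
Opt2: worse on accuracy (87.6 vs 98.3).
Opt3: worse on accuracy (80.6 vs 98.3).
Opt4: worse on accuracy (98.2 vs 98.3).
Opt5: worse on accuracy (87.2 vs 98.3).
Opt6: worse on accuracy (94.3 vs 98.3).
Opt7: worse on accuracy (85.7 vs 98.3).
Opt8: worse on accuracy (95.6 vs 98.3).
Opt9: worse on accuracy (87.4 vs 98.3).
No option is at least as good as Opt10 on every objective and strictly better on one.

No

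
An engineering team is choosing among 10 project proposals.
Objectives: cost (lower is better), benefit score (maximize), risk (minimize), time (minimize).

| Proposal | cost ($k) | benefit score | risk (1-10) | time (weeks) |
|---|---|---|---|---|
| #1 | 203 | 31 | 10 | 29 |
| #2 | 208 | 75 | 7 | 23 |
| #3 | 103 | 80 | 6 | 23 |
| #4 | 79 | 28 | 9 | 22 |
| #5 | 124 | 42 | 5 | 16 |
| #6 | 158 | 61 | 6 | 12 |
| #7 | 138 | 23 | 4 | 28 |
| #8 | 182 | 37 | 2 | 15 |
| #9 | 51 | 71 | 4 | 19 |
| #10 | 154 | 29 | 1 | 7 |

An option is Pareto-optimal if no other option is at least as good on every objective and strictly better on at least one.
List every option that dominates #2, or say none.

#3

#3: cost 103≤208, benefit score 80≥75, risk 6≤7, time 23≤23 — dominates #2.
Others (#1, #4, #5, #6, #7, #8, #9, #10) are each worse than #2 on at least one objective.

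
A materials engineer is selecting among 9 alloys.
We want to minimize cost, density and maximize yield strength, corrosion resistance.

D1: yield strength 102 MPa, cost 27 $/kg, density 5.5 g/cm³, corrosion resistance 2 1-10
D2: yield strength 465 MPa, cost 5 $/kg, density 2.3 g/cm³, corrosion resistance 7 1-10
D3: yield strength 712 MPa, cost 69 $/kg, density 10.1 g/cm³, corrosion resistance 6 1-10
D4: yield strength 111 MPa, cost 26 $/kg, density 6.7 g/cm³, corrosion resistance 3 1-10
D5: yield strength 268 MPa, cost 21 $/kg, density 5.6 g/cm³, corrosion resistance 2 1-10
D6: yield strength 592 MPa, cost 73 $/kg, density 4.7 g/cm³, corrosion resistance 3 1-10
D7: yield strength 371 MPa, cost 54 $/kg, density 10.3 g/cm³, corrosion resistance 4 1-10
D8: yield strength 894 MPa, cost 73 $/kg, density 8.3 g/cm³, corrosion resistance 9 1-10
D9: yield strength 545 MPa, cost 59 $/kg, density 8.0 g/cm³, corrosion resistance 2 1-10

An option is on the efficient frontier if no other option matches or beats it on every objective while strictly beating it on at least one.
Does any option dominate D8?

No

D1: worse on yield strength (102 vs 894).
D2: worse on yield strength (465 vs 894).
D3: worse on yield strength (712 vs 894).
D4: worse on yield strength (111 vs 894).
D5: worse on yield strength (268 vs 894).
D6: worse on yield strength (592 vs 894).
D7: worse on yield strength (371 vs 894).
D9: worse on yield strength (545 vs 894).
No option is at least as good as D8 on every objective and strictly better on one.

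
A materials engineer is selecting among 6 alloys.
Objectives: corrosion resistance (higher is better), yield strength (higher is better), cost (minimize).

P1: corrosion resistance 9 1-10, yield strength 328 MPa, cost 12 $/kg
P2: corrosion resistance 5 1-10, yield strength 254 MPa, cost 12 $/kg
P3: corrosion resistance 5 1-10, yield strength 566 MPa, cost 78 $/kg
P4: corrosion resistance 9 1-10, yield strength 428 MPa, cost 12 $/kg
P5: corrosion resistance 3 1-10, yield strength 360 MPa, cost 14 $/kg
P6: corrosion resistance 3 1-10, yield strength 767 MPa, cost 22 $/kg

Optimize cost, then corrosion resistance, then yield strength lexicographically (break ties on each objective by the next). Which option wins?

P4

First minimize cost: best is 12, kept {P1, P2, P4}.
Then maximize corrosion resistance: best is 9, kept {P1, P4}.
Then maximize yield strength: best is 428, kept {P4}.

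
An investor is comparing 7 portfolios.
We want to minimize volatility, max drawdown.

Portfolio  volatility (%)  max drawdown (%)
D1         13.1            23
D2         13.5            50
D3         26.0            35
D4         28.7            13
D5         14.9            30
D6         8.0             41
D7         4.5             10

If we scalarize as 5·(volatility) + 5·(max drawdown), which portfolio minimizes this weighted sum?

D7

D1: 5·13.1 + 5·23 = 180.5
D2: 5·13.5 + 5·50 = 317.5
D3: 5·26.0 + 5·35 = 305.0
D4: 5·28.7 + 5·13 = 208.5
D5: 5·14.9 + 5·30 = 224.5
D6: 5·8.0 + 5·41 = 245.0
D7: 5·4.5 + 5·10 = 72.5
Lowest: D7 at 72.5.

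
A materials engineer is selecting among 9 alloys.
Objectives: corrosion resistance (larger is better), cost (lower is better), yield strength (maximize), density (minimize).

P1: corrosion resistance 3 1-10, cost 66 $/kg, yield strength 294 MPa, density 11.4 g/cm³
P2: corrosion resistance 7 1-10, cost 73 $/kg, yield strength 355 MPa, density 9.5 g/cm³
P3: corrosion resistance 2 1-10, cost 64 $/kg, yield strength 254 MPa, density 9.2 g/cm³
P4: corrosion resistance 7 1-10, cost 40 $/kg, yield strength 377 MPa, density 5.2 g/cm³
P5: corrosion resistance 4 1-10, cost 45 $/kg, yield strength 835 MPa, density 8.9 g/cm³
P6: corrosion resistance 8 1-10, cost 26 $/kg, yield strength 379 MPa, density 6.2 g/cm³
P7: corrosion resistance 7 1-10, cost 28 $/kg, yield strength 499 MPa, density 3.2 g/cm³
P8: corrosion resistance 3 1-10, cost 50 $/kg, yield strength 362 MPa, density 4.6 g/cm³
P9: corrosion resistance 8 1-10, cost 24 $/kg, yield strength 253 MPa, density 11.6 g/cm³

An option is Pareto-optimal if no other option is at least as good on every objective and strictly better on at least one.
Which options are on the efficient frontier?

P5, P6, P7, P9

P1: dominated by P4 (corrosion resistance 7≥3, cost 40≤66, yield strength 377≥294, density 5.2≤11.4).
P2: dominated by P4 (corrosion resistance 7≥7, cost 40≤73, yield strength 377≥355, density 5.2≤9.5).
P3: dominated by P4 (corrosion resistance 7≥2, cost 40≤64, yield strength 377≥254, density 5.2≤9.2).
P4: dominated by P7 (corrosion resistance 7≥7, cost 28≤40, yield strength 499≥377, density 3.2≤5.2).
P5: not dominated (best yield strength).
P6: not dominated.
P7: not dominated (best density).
P8: dominated by P7 (corrosion resistance 7≥3, cost 28≤50, yield strength 499≥362, density 3.2≤4.6).
P9: not dominated (best cost).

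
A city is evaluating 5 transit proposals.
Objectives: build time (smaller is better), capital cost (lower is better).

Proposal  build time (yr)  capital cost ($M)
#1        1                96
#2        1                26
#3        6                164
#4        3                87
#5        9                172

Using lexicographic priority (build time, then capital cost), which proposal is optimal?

#2

First minimize build time: best is 1, kept {#1, #2}.
Then minimize capital cost: best is 26, kept {#2}.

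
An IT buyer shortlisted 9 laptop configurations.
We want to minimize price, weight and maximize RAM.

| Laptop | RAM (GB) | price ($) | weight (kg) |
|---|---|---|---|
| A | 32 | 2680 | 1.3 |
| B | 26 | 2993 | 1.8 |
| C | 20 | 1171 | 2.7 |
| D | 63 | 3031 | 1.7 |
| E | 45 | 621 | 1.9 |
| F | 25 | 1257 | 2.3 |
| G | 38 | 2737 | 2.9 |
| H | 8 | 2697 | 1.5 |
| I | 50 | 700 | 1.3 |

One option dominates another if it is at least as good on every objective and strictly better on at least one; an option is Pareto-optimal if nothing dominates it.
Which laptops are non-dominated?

A: dominated by I (RAM 50≥32, price 700≤2680, weight 1.3≤1.3).
B: dominated by A (RAM 32≥26, price 2680≤2993, weight 1.3≤1.8).
C: dominated by E (RAM 45≥20, price 621≤1171, weight 1.9≤2.7).
D: not dominated (best RAM).
E: not dominated (best price).
F: dominated by E (RAM 45≥25, price 621≤1257, weight 1.9≤2.3).
G: dominated by E (RAM 45≥38, price 621≤2737, weight 1.9≤2.9).
H: dominated by A (RAM 32≥8, price 2680≤2697, weight 1.3≤1.5).
I: not dominated.

D, E, I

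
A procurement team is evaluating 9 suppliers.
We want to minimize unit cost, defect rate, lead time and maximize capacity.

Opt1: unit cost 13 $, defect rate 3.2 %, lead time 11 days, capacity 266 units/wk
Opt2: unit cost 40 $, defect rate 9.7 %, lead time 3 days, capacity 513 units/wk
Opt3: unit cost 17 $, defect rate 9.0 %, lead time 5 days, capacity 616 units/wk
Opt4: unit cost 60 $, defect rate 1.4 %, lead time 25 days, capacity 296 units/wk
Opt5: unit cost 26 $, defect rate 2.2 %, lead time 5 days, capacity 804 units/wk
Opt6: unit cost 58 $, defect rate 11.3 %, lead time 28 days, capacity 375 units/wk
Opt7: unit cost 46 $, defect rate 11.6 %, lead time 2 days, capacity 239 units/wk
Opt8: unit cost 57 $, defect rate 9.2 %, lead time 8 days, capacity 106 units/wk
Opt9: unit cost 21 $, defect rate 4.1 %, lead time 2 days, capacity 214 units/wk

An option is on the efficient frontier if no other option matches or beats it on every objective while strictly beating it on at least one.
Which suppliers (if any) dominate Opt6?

Opt2: unit cost 40≤58, defect rate 9.7≤11.3, lead time 3≤28, capacity 513≥375 — dominates Opt6.
Opt3: unit cost 17≤58, defect rate 9.0≤11.3, lead time 5≤28, capacity 616≥375 — dominates Opt6.
Opt5: unit cost 26≤58, defect rate 2.2≤11.3, lead time 5≤28, capacity 804≥375 — dominates Opt6.
Others (Opt1, Opt4, Opt7, Opt8, Opt9) are each worse than Opt6 on at least one objective.

Opt2, Opt3, Opt5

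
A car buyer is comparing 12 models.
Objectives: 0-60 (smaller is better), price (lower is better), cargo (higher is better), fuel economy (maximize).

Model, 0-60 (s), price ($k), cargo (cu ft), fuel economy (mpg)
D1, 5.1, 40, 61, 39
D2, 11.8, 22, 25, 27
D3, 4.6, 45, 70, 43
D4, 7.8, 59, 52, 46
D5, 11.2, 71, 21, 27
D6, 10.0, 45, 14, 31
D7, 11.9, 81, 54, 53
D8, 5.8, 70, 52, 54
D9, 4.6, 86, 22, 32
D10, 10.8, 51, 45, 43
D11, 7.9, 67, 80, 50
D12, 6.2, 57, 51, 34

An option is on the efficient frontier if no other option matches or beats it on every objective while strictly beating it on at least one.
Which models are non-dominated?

D1, D2, D3, D4, D7, D8, D11

D1: not dominated.
D2: not dominated (best price).
D3: not dominated.
D4: not dominated.
D5: dominated by D1 (0-60 5.1≤11.2, price 40≤71, cargo 61≥21, fuel economy 39≥27).
D6: dominated by D1 (0-60 5.1≤10.0, price 40≤45, cargo 61≥14, fuel economy 39≥31).
D7: not dominated.
D8: not dominated (best fuel economy).
D9: dominated by D3 (0-60 4.6≤4.6, price 45≤86, cargo 70≥22, fuel economy 43≥32).
D10: dominated by D3 (0-60 4.6≤10.8, price 45≤51, cargo 70≥45, fuel economy 43≥43).
D11: not dominated (best cargo).
D12: dominated by D1 (0-60 5.1≤6.2, price 40≤57, cargo 61≥51, fuel economy 39≥34).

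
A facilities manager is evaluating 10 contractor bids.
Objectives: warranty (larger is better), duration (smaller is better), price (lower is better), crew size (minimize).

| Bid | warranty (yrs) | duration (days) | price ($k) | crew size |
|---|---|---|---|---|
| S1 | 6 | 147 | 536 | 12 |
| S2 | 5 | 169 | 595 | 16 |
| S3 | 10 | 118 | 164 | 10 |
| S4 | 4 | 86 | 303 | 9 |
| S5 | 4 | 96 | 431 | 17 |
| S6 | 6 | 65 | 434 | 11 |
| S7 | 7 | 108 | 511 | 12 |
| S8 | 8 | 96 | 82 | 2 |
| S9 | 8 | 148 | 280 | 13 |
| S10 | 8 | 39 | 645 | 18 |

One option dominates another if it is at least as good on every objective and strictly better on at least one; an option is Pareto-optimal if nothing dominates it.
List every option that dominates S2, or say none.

S1, S3, S6, S7, S8, S9

S1: warranty 6≥5, duration 147≤169, price 536≤595, crew size 12≤16 — dominates S2.
S3: warranty 10≥5, duration 118≤169, price 164≤595, crew size 10≤16 — dominates S2.
S6: warranty 6≥5, duration 65≤169, price 434≤595, crew size 11≤16 — dominates S2.
S7: warranty 7≥5, duration 108≤169, price 511≤595, crew size 12≤16 — dominates S2.
S8: warranty 8≥5, duration 96≤169, price 82≤595, crew size 2≤16 — dominates S2.
S9: warranty 8≥5, duration 148≤169, price 280≤595, crew size 13≤16 — dominates S2.
Others (S4, S5, S10) are each worse than S2 on at least one objective.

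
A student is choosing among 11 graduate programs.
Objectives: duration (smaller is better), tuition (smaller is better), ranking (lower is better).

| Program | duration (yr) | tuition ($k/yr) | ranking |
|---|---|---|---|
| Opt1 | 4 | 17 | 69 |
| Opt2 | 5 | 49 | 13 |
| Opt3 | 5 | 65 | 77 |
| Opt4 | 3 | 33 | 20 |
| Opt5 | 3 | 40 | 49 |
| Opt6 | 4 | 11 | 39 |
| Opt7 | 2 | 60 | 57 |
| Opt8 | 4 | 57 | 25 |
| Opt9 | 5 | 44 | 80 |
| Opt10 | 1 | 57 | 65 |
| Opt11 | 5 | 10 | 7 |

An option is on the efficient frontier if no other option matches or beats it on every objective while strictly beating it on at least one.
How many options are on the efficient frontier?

Opt1: dominated by Opt6 (duration 4≤4, tuition 11≤17, ranking 39≤69).
Opt2: dominated by Opt11 (duration 5≤5, tuition 10≤49, ranking 7≤13).
Opt3: dominated by Opt1 (duration 4≤5, tuition 17≤65, ranking 69≤77).
Opt4: not dominated.
Opt5: dominated by Opt4 (duration 3≤3, tuition 33≤40, ranking 20≤49).
Opt6: not dominated.
Opt7: not dominated.
Opt8: dominated by Opt4 (duration 3≤4, tuition 33≤57, ranking 20≤25).
Opt9: dominated by Opt1 (duration 4≤5, tuition 17≤44, ranking 69≤80).
Opt10: not dominated (best duration).
Opt11: not dominated (best tuition).
Pareto-optimal: Opt4, Opt6, Opt7, Opt10, Opt11 → 5.

5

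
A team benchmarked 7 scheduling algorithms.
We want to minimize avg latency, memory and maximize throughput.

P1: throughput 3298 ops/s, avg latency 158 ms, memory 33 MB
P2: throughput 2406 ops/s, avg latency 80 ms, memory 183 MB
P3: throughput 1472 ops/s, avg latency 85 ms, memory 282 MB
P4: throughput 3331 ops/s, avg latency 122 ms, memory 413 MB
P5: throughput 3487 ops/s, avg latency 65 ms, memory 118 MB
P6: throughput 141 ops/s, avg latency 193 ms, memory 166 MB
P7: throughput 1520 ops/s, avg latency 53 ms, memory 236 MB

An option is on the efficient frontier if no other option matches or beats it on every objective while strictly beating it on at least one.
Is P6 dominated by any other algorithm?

P1 vs P6: throughput 3298≥141, avg latency 158≤193, memory 33≤166 — P1 is at least as good on every objective and strictly better on at least one, so P1 dominates P6.

Yes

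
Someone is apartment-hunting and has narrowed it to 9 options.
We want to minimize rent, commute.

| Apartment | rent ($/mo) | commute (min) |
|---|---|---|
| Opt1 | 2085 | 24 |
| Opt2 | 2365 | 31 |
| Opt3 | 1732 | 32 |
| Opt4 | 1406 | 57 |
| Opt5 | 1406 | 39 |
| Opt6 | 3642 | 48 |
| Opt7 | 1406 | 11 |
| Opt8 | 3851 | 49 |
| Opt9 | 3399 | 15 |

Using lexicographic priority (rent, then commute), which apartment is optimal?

First minimize rent: best is 1406, kept {Opt4, Opt5, Opt7}.
Then minimize commute: best is 11, kept {Opt7}.

Opt7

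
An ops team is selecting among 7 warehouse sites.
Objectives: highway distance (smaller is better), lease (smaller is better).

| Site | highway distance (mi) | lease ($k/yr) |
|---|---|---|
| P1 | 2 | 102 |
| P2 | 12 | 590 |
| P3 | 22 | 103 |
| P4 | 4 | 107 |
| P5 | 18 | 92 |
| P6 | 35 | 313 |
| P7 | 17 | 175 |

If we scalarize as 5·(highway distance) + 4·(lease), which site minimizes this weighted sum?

P1: 5·2 + 4·102 = 418
P2: 5·12 + 4·590 = 2420
P3: 5·22 + 4·103 = 522
P4: 5·4 + 4·107 = 448
P5: 5·18 + 4·92 = 458
P6: 5·35 + 4·313 = 1427
P7: 5·17 + 4·175 = 785
Lowest: P1 at 418.

P1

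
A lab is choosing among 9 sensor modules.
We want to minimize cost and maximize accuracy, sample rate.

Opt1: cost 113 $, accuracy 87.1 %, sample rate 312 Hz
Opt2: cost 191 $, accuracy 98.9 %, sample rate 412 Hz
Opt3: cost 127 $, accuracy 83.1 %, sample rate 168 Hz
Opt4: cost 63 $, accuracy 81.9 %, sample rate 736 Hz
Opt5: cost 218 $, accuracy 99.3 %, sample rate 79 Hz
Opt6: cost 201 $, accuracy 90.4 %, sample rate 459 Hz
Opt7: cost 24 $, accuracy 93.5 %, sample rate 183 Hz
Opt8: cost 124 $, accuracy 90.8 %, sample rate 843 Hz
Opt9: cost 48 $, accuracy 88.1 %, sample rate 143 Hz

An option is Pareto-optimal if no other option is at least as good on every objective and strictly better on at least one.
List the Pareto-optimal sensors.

Opt1, Opt2, Opt4, Opt5, Opt7, Opt8

Opt1: not dominated.
Opt2: not dominated.
Opt3: dominated by Opt1 (cost 113≤127, accuracy 87.1≥83.1, sample rate 312≥168).
Opt4: not dominated.
Opt5: not dominated (best accuracy).
Opt6: dominated by Opt8 (cost 124≤201, accuracy 90.8≥90.4, sample rate 843≥459).
Opt7: not dominated (best cost).
Opt8: not dominated (best sample rate).
Opt9: dominated by Opt7 (cost 24≤48, accuracy 93.5≥88.1, sample rate 183≥143).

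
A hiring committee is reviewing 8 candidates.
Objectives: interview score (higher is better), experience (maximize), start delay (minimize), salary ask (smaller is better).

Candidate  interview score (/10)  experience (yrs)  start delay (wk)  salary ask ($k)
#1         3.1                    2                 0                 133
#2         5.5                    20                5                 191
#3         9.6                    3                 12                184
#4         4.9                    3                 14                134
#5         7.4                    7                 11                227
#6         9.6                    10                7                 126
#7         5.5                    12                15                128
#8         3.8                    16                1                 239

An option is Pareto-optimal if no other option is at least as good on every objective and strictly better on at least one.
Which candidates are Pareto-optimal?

#1, #2, #6, #7, #8

#1: not dominated (best start delay).
#2: not dominated (best experience).
#3: dominated by #6 (interview score 9.6≥9.6, experience 10≥3, start delay 7≤12, salary ask 126≤184).
#4: dominated by #6 (interview score 9.6≥4.9, experience 10≥3, start delay 7≤14, salary ask 126≤134).
#5: dominated by #6 (interview score 9.6≥7.4, experience 10≥7, start delay 7≤11, salary ask 126≤227).
#6: not dominated (best salary ask).
#7: not dominated.
#8: not dominated.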